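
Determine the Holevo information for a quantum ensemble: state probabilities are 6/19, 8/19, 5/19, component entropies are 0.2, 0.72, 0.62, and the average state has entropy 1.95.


chi = S(rho) - sum_i p_i * S(rho_i)
Weighted entropy = 6/19 * 0.2 + 8/19 * 0.72 + 5/19 * 0.62
= 0.5295
chi = 1.95 - 0.5295
= 1.4205

1.4205


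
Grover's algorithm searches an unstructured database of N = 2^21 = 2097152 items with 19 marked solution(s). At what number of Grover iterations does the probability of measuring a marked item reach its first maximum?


After j Grover iterations the success probability is P(j) = sin^2((2j+1)*theta), where sin(theta) = sqrt(k/N).
N = 2^21 = 2097152, k = 19
sin(theta) = sqrt(k/N) = 0.003009967775
theta = arcsin(sqrt(k/N)) = 0.00300997232 rad
P(j) reaches its first maximum when (2j+1)*theta is as close as possible to pi/2, i.e. j = round(pi/(4*theta) - 1/2).
pi/(4*theta) - 1/2 = 260.4320
(For comparison, the common estimate pi/4 * sqrt(N/k) = 260.9324; the exact maximiser is used here.)
Optimal iterations = 260

260


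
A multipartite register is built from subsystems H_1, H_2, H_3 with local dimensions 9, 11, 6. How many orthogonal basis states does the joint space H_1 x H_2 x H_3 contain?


dim(H_1 x H_2 x H_3) = 9 * 11 * 6
= 99 * 6
= 594

594


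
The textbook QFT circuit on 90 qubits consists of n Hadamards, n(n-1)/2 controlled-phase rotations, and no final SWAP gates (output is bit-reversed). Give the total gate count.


Hadamard gates: 90
Controlled rotations: n*(n-1)/2 = 90*89/2 = 4005
SWAP gates: 0 (omitted)
Total = 90 + 4005
= 4095

4095


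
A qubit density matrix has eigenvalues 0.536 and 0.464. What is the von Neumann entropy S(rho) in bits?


S = -p*log2(p) - (1-p)*log2(1-p)
p = 0.5360, 1-p = 0.4640
= -0.5360 * log2(0.5360) - 0.4640 * log2(0.4640)
= -(-0.4822) - (-0.5140)
= 0.9963

0.9963


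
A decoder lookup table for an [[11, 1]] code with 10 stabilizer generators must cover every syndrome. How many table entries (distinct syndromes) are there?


Each stabilizer generator gives a binary (+1 or -1) measurement outcome.
With 10 independent generators:
Total syndromes = 2^10
= 1024

1024


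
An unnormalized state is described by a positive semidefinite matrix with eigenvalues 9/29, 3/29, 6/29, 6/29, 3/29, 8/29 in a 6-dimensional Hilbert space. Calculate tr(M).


tr(M) = sum of eigenvalues
= 9/29 + 3/29 + 6/29 + 6/29 + 3/29 + 8/29
= 35/29
= 1.2069

1.2069


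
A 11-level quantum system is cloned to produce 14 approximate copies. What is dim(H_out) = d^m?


Output space = H^(tensor 14) where dim(H) = 11
dim = 11^14
= 121 (after 2 factors)
= 1331 (after 3 factors)
= 14641 (after 4 factors)
= 161051 (after 5 factors)
= 1771561 (after 6 factors)
= 19487171 (after 7 factors)
= 214358881 (after 8 factors)
= 2357947691 (after 9 factors)
= 25937424601 (after 10 factors)
= 285311670611 (after 11 factors)
= 3138428376721 (after 12 factors)
= 34522712143931 (after 13 factors)
= 379749833583241 (after 14 factors)
= 379749833583241

379749833583241


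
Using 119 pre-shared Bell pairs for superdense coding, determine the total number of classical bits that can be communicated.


Superdense coding allows 2 classical bits per shared entangled pair.
119 pair(s) -> 2 * 119 = 238 classical bits

238


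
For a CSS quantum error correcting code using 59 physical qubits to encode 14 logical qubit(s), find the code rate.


Code rate R = k/n
= 14/59
= 0.2373

0.2373


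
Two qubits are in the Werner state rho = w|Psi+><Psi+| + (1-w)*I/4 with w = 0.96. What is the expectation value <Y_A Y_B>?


|Psi+> = (|01> + |10>)/sqrt(2)
For the pure Bell state, <Y_A Y_B> = +1 (Bell-state Pauli correlator).
The maximally-mixed part I/4 has tr(I/4 * P tensor P) = 0 for any traceless Pauli P.
So <Y_A Y_B>_rho = w * (+1) + (1 - w) * 0
= 0.96 * (+1)
= 0.9600

0.9600


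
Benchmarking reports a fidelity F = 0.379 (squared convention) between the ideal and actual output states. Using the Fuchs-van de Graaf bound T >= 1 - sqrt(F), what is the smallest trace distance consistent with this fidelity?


Fuchs-van de Graaf (squared-fidelity convention): 1 - sqrt(F) <= T <= sqrt(1 - F).
Lower bound: T >= 1 - sqrt(F)
sqrt(F) = sqrt(0.379) = 0.6156
T >= 1 - 0.6156
T >= 0.3844

0.3844


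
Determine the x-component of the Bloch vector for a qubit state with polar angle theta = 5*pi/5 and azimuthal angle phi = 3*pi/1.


theta = 3.1416, phi = 9.4248
r_x = sin(theta)*cos(phi) = 0.0000 * -1.0000
r_x = 0.0000

0.0000


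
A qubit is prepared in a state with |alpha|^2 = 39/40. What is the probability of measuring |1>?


|alpha|^2 = 39/40 = 0.9750
|beta|^2 = 1 - 39/40 = 1/40 = 0.0250
P(|1>) = |beta|^2 = 0.0250

0.0250


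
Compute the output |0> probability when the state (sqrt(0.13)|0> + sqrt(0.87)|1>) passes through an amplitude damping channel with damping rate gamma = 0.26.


For amplitude damping with parameter gamma on state sqrt(a)|0> + sqrt(b)|1>:
alpha^2 = 0.13, beta^2 = 0.87
P(|0>) = alpha^2 + gamma * beta^2
= 0.13 + 0.26 * 0.87
= 0.13 + 0.2262
= 0.3562

0.3562


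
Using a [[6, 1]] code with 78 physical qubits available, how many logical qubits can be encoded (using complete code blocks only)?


Each code block uses 6 physical qubits for 1 logical qubit(s).
Number of complete blocks = floor(78 / 6) = 13
Logical qubits = 13 * 1
= 13

13


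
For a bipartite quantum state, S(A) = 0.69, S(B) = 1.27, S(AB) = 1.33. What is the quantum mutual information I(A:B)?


I(A:B) = S(A) + S(B) - S(AB)
= 0.69 + 1.27 - 1.33
= 0.6300

0.6300


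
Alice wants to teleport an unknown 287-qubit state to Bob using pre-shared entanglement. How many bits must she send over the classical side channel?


Quantum teleportation requires 2 classical bits per qubit teleported.
287 qubit(s) -> 2 * 287 = 574 classical bits

574


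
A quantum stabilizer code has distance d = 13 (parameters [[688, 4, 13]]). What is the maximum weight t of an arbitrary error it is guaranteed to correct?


Code parameters: [[688, 4, 13]], distance d = 13.
Number of correctable errors = floor((d-1)/2)
= floor((13 - 1)/2)
= floor(12/2)
= 6

6


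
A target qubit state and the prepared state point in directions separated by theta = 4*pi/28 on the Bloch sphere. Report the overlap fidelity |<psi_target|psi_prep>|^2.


For states separated by angle theta on Bloch sphere:
F = cos^2(theta/2)
theta = 4*pi/28 = 0.4488
theta/2 = 0.2244
cos(theta/2) = 0.9749
F = 0.9505

0.9505


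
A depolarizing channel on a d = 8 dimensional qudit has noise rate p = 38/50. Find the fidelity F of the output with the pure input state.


F = (1-p) + p/d
= (1 - 0.7600) + 0.7600/8
= 0.2400 + 0.0950
= 0.3350

0.3350


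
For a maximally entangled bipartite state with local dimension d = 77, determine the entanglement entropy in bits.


For a maximally entangled state in d x d:
S = log2(d) = log2(77)
= 6.2668

6.2668


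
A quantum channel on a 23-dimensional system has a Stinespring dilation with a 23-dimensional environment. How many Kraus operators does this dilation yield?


Tracing out the environment in an orthonormal basis {|i>_E} gives Kraus operators K_i = <i|_E U |0>_E.
Number of Kraus operators = dim(H_env) = d_env
= 23

23


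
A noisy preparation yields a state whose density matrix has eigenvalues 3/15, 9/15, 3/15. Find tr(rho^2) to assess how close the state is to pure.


tr(rho^2) = sum of eigenvalues squared
= (3/15)^2 + (9/15)^2 + (3/15)^2
= (9 + 81 + 9) / 225
= 99/225
= 0.4400

0.4400


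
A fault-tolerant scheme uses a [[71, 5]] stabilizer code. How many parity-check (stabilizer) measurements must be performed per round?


For an [[n,k]] stabilizer code:
Number of stabilizer generators = n - k
= 71 - 5
= 66

66


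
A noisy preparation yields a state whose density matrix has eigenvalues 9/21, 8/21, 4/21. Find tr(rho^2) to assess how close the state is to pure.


tr(rho^2) = sum of eigenvalues squared
= (9/21)^2 + (8/21)^2 + (4/21)^2
= (81 + 64 + 16) / 441
= 161/441
= 0.3651

0.3651


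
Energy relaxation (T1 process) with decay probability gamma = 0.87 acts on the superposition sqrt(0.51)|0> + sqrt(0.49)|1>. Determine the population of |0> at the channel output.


For amplitude damping with parameter gamma on state sqrt(a)|0> + sqrt(b)|1>:
alpha^2 = 0.51, beta^2 = 0.49
P(|0>) = alpha^2 + gamma * beta^2
= 0.51 + 0.87 * 0.49
= 0.51 + 0.4263
= 0.9363

0.9363


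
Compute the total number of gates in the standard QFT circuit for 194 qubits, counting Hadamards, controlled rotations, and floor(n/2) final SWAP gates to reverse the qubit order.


Hadamard gates: 194
Controlled rotations: n*(n-1)/2 = 194*193/2 = 18721
SWAP gates: floor(n/2) = floor(194/2) = 97
Total = 194 + 18721 + 97
= 19012

19012


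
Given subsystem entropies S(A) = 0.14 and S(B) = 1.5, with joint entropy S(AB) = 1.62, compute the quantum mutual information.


I(A:B) = S(A) + S(B) - S(AB)
= 0.14 + 1.5 - 1.62
= 0.0200

0.0200


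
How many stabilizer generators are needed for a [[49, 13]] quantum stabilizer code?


For an [[n,k]] stabilizer code:
Number of stabilizer generators = n - k
= 49 - 13
= 36

36


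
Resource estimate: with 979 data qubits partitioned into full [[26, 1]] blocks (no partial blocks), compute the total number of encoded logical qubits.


Each code block uses 26 physical qubits for 1 logical qubit(s).
Number of complete blocks = floor(979 / 26) = 37
Logical qubits = 37 * 1
= 37

37


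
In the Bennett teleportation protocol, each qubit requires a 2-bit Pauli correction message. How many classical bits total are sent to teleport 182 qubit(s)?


Quantum teleportation requires 2 classical bits per qubit teleported.
182 qubit(s) -> 2 * 182 = 364 classical bits

364


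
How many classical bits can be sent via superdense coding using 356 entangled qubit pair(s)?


Superdense coding allows 2 classical bits per shared entangled pair.
356 pair(s) -> 2 * 356 = 712 classical bits

712


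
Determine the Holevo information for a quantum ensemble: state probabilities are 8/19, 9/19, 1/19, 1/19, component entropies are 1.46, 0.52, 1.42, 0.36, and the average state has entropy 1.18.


chi = S(rho) - sum_i p_i * S(rho_i)
Weighted entropy = 8/19 * 1.46 + 9/19 * 0.52 + 1/19 * 1.42 + 1/19 * 0.36
= 0.9547
chi = 1.18 - 0.9547
= 0.2253

0.2253


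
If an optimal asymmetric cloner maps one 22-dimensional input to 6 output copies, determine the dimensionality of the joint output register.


Output space = H^(tensor 6) where dim(H) = 22
dim = 22^6
= 484 (after 2 factors)
= 10648 (after 3 factors)
= 234256 (after 4 factors)
= 5153632 (after 5 factors)
= 113379904 (after 6 factors)
= 113379904

113379904


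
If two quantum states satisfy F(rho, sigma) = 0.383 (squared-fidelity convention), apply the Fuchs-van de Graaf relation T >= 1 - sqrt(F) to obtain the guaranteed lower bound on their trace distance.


Fuchs-van de Graaf (squared-fidelity convention): 1 - sqrt(F) <= T <= sqrt(1 - F).
Lower bound: T >= 1 - sqrt(F)
sqrt(F) = sqrt(0.383) = 0.6189
T >= 1 - 0.6189
T >= 0.3811

0.3811


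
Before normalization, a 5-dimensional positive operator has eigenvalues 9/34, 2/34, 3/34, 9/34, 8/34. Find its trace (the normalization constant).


tr(M) = sum of eigenvalues
= 9/34 + 2/34 + 3/34 + 9/34 + 8/34
= 31/34
= 0.9118

0.9118


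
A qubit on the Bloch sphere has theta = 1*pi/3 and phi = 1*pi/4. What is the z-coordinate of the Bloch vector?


theta = 1.0472, phi = 0.7854
r_z = cos(theta) = 0.5000

0.5000


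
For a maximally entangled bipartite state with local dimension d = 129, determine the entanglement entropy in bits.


For a maximally entangled state in d x d:
S = log2(d) = log2(129)
= 7.0112

7.0112


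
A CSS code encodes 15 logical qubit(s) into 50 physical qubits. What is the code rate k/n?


Code rate R = k/n
= 15/50
= 0.3000

0.3000


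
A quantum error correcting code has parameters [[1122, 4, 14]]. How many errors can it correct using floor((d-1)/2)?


Code parameters: [[1122, 4, 14]], distance d = 14.
Number of correctable errors = floor((d-1)/2)
= floor((14 - 1)/2)
= floor(13/2)
= 6

6


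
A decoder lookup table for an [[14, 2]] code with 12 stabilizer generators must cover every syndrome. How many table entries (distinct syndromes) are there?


Each stabilizer generator gives a binary (+1 or -1) measurement outcome.
With 12 independent generators:
Total syndromes = 2^12
= 4096

4096


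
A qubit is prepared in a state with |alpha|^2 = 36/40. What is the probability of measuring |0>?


|alpha|^2 = 36/40 = 0.9000
|beta|^2 = 1 - 36/40 = 4/40 = 0.1000
P(|0>) = |alpha|^2 = 0.9000

0.9000


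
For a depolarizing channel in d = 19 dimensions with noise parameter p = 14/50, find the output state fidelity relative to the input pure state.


F = (1-p) + p/d
= (1 - 0.2800) + 0.2800/19
= 0.7200 + 0.0147
= 0.7347

0.7347


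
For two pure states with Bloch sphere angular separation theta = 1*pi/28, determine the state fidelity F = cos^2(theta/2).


For states separated by angle theta on Bloch sphere:
F = cos^2(theta/2)
theta = 1*pi/28 = 0.1122
theta/2 = 0.0561
cos(theta/2) = 0.9984
F = 0.9969

0.9969


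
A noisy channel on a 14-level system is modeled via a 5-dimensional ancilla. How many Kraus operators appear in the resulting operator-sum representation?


Tracing out the environment in an orthonormal basis {|i>_E} gives Kraus operators K_i = <i|_E U |0>_E.
Number of Kraus operators = dim(H_env) = d_env
= 5

5


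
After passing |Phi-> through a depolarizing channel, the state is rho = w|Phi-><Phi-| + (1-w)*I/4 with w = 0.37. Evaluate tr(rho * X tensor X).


|Phi-> = (|00> - |11>)/sqrt(2)
For the pure Bell state, <X_A X_B> = -1 (Bell-state Pauli correlator).
The maximally-mixed part I/4 has tr(I/4 * P tensor P) = 0 for any traceless Pauli P.
So <X_A X_B>_rho = w * (-1) + (1 - w) * 0
= 0.37 * (-1)
= -0.3700

-0.3700


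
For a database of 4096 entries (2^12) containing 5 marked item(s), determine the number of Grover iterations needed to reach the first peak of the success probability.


After j Grover iterations the success probability is P(j) = sin^2((2j+1)*theta), where sin(theta) = sqrt(k/N).
N = 2^12 = 4096, k = 5
sin(theta) = sqrt(k/N) = 0.03493856215
theta = arcsin(sqrt(k/N)) = 0.03494567432 rad
P(j) reaches its first maximum when (2j+1)*theta is as close as possible to pi/2, i.e. j = round(pi/(4*theta) - 1/2).
pi/(4*theta) - 1/2 = 21.9748
(For comparison, the common estimate pi/4 * sqrt(N/k) = 22.4794; the exact maximiser is used here.)
Optimal iterations = 22

22


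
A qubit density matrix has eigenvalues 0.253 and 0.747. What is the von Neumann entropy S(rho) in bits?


S = -p*log2(p) - (1-p)*log2(1-p)
p = 0.2530, 1-p = 0.7470
= -0.2530 * log2(0.2530) - 0.7470 * log2(0.7470)
= -(-0.5016) - (-0.3144)
= 0.8160

0.8160


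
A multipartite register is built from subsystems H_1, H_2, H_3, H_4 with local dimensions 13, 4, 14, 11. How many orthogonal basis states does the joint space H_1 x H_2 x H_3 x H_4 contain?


dim(H_1 x H_2 x H_3 x H_4) = 13 * 4 * 14 * 11
= 52 * 14 * 11
= 728 * 11
= 8008

8008


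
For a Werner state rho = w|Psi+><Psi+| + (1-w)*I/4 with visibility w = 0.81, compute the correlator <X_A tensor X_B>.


|Psi+> = (|01> + |10>)/sqrt(2)
For the pure Bell state, <X_A X_B> = +1 (Bell-state Pauli correlator).
The maximally-mixed part I/4 has tr(I/4 * P tensor P) = 0 for any traceless Pauli P.
So <X_A X_B>_rho = w * (+1) + (1 - w) * 0
= 0.81 * (+1)
= 0.8100

0.8100


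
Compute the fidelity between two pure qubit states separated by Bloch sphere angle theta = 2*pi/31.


For states separated by angle theta on Bloch sphere:
F = cos^2(theta/2)
theta = 2*pi/31 = 0.2027
theta/2 = 0.1013
cos(theta/2) = 0.9949
F = 0.9898

0.9898


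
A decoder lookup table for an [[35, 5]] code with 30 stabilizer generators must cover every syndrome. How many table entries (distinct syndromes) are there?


Each stabilizer generator gives a binary (+1 or -1) measurement outcome.
With 30 independent generators:
Total syndromes = 2^30
= 1073741824

1073741824


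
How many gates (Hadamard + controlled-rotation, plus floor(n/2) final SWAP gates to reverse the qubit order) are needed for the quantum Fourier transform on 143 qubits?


Hadamard gates: 143
Controlled rotations: n*(n-1)/2 = 143*142/2 = 10153
SWAP gates: floor(n/2) = floor(143/2) = 71
Total = 143 + 10153 + 71
= 10367

10367


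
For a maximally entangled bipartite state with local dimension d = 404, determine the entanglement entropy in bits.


For a maximally entangled state in d x d:
S = log2(d) = log2(404)
= 8.6582

8.6582


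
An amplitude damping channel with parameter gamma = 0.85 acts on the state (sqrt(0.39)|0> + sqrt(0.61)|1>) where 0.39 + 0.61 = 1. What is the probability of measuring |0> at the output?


For amplitude damping with parameter gamma on state sqrt(a)|0> + sqrt(b)|1>:
alpha^2 = 0.39, beta^2 = 0.61
P(|0>) = alpha^2 + gamma * beta^2
= 0.39 + 0.85 * 0.61
= 0.39 + 0.5185
= 0.9085

0.9085


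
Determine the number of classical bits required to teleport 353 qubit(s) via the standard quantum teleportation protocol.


Quantum teleportation requires 2 classical bits per qubit teleported.
353 qubit(s) -> 2 * 353 = 706 classical bits

706


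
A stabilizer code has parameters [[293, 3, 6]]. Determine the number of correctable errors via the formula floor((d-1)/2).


Code parameters: [[293, 3, 6]], distance d = 6.
Number of correctable errors = floor((d-1)/2)
= floor((6 - 1)/2)
= floor(5/2)
= 2

2


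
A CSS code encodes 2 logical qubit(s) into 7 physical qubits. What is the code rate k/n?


Code rate R = k/n
= 2/7
= 0.2857

0.2857


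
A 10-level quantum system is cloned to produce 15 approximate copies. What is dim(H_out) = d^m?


Output space = H^(tensor 15) where dim(H) = 10
dim = 10^15
= 100 (after 2 factors)
= 1000 (after 3 factors)
= 10000 (after 4 factors)
= 100000 (after 5 factors)
= 1000000 (after 6 factors)
= 10000000 (after 7 factors)
= 100000000 (after 8 factors)
= 1000000000 (after 9 factors)
= 10000000000 (after 10 factors)
= 100000000000 (after 11 factors)
= 1000000000000 (after 12 factors)
= 10000000000000 (after 13 factors)
= 100000000000000 (after 14 factors)
= 1000000000000000 (after 15 factors)
= 1000000000000000

1000000000000000


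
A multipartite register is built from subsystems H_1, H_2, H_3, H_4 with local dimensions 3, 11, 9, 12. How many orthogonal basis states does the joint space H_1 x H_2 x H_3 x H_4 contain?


dim(H_1 x H_2 x H_3 x H_4) = 3 * 11 * 9 * 12
= 33 * 9 * 12
= 297 * 12
= 3564

3564


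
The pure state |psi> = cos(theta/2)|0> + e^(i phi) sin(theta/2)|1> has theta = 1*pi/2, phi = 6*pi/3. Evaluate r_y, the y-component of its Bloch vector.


theta = 1.5708, phi = 6.2832
r_y = sin(theta)*sin(phi) = 1.0000 * 0.0000
r_y = 0.0000

0.0000


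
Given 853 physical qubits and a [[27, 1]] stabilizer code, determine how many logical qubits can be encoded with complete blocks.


Each code block uses 27 physical qubits for 1 logical qubit(s).
Number of complete blocks = floor(853 / 27) = 31
Logical qubits = 31 * 1
= 31

31


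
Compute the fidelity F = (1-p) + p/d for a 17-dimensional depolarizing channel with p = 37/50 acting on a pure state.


F = (1-p) + p/d
= (1 - 0.7400) + 0.7400/17
= 0.2600 + 0.0435
= 0.3035

0.3035


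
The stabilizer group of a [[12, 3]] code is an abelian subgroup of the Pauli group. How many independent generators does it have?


For an [[n,k]] stabilizer code:
Number of stabilizer generators = n - k
= 12 - 3
= 9

9


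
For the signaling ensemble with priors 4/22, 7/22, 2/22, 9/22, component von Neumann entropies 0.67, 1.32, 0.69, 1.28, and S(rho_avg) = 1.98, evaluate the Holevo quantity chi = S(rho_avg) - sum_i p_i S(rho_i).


chi = S(rho) - sum_i p_i * S(rho_i)
Weighted entropy = 4/22 * 0.67 + 7/22 * 1.32 + 2/22 * 0.69 + 9/22 * 1.28
= 1.1282
chi = 1.98 - 1.1282
= 0.8518

0.8518


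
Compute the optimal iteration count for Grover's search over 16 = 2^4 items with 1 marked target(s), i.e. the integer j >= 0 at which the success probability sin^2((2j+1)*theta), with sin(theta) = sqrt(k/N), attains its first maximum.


After j Grover iterations the success probability is P(j) = sin^2((2j+1)*theta), where sin(theta) = sqrt(k/N).
N = 2^4 = 16, k = 1
sin(theta) = sqrt(k/N) = 0.25
theta = arcsin(sqrt(k/N)) = 0.2526802551 rad
P(j) reaches its first maximum when (2j+1)*theta is as close as possible to pi/2, i.e. j = round(pi/(4*theta) - 1/2).
pi/(4*theta) - 1/2 = 2.6083
(For comparison, the common estimate pi/4 * sqrt(N/k) = 3.1416; the exact maximiser is used here.)
Optimal iterations = 3

3


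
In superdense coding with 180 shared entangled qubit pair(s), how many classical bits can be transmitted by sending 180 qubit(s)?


Superdense coding allows 2 classical bits per shared entangled pair.
180 pair(s) -> 2 * 180 = 360 classical bits

360


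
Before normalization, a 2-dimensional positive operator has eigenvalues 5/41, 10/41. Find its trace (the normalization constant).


tr(M) = sum of eigenvalues
= 5/41 + 10/41
= 15/41
= 0.3659

0.3659


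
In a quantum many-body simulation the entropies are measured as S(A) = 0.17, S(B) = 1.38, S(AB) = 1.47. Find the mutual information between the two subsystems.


I(A:B) = S(A) + S(B) - S(AB)
= 0.17 + 1.38 - 1.47
= 0.0800

0.0800


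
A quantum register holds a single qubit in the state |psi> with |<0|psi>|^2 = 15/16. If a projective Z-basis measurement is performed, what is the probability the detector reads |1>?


|alpha|^2 = 15/16 = 0.9375
|beta|^2 = 1 - 15/16 = 1/16 = 0.0625
P(|1>) = |beta|^2 = 0.0625

0.0625


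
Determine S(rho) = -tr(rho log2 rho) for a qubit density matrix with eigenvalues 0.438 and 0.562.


S = -p*log2(p) - (1-p)*log2(1-p)
p = 0.4380, 1-p = 0.5620
= -0.4380 * log2(0.4380) - 0.5620 * log2(0.5620)
= -(-0.5217) - (-0.4672)
= 0.9889

0.9889


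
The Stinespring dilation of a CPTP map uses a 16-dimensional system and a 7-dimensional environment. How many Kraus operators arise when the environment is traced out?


Tracing out the environment in an orthonormal basis {|i>_E} gives Kraus operators K_i = <i|_E U |0>_E.
Number of Kraus operators = dim(H_env) = d_env
= 7

7


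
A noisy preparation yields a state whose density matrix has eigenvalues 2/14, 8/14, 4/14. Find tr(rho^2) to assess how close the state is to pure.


tr(rho^2) = sum of eigenvalues squared
= (2/14)^2 + (8/14)^2 + (4/14)^2
= (4 + 64 + 16) / 196
= 84/196
= 0.4286

0.4286


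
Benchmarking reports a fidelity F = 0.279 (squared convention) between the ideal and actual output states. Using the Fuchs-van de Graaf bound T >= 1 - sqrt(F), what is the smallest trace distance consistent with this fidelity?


Fuchs-van de Graaf (squared-fidelity convention): 1 - sqrt(F) <= T <= sqrt(1 - F).
Lower bound: T >= 1 - sqrt(F)
sqrt(F) = sqrt(0.279) = 0.5282
T >= 1 - 0.5282
T >= 0.4718

0.4718


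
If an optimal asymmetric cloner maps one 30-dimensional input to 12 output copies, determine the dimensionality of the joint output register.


Output space = H^(tensor 12) where dim(H) = 30
dim = 30^12
= 900 (after 2 factors)
= 27000 (after 3 factors)
= 810000 (after 4 factors)
= 24300000 (after 5 factors)
= 729000000 (after 6 factors)
= 21870000000 (after 7 factors)
= 656100000000 (after 8 factors)
= 19683000000000 (after 9 factors)
= 590490000000000 (after 10 factors)
= 17714700000000000 (after 11 factors)
= 531441000000000000 (after 12 factors)
= 531441000000000000

531441000000000000


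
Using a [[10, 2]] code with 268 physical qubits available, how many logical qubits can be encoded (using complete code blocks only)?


Each code block uses 10 physical qubits for 2 logical qubit(s).
Number of complete blocks = floor(268 / 10) = 26
Logical qubits = 26 * 2
= 52

52


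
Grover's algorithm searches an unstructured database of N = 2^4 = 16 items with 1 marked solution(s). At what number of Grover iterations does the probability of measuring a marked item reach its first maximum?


After j Grover iterations the success probability is P(j) = sin^2((2j+1)*theta), where sin(theta) = sqrt(k/N).
N = 2^4 = 16, k = 1
sin(theta) = sqrt(k/N) = 0.25
theta = arcsin(sqrt(k/N)) = 0.2526802551 rad
P(j) reaches its first maximum when (2j+1)*theta is as close as possible to pi/2, i.e. j = round(pi/(4*theta) - 1/2).
pi/(4*theta) - 1/2 = 2.6083
(For comparison, the common estimate pi/4 * sqrt(N/k) = 3.1416; the exact maximiser is used here.)
Optimal iterations = 3

3


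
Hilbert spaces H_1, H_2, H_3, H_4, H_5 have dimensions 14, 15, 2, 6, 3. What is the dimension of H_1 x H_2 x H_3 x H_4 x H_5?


dim(H_1 x H_2 x H_3 x H_4 x H_5) = 14 * 15 * 2 * 6 * 3
= 210 * 2 * 6 * 3
= 420 * 6 * 3
= 2520 * 3
= 7560

7560


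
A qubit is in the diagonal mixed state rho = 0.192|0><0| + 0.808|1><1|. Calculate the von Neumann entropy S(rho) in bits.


S = -p*log2(p) - (1-p)*log2(1-p)
p = 0.1920, 1-p = 0.8080
= -0.1920 * log2(0.1920) - 0.8080 * log2(0.8080)
= -(-0.4571) - (-0.2485)
= 0.7056

0.7056


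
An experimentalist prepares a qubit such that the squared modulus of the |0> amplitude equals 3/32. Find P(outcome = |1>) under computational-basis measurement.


|alpha|^2 = 3/32 = 0.0938
|beta|^2 = 1 - 3/32 = 29/32 = 0.9062
P(|1>) = |beta|^2 = 0.9062

0.9062


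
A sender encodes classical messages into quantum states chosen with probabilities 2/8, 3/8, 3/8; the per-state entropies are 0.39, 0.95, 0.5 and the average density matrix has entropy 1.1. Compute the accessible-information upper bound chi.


chi = S(rho) - sum_i p_i * S(rho_i)
Weighted entropy = 2/8 * 0.39 + 3/8 * 0.95 + 3/8 * 0.5
= 0.6412
chi = 1.1 - 0.6412
= 0.4588

0.4588


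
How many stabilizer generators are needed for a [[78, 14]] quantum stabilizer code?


For an [[n,k]] stabilizer code:
Number of stabilizer generators = n - k
= 78 - 14
= 64

64


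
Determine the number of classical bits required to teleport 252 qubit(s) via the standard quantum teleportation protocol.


Quantum teleportation requires 2 classical bits per qubit teleported.
252 qubit(s) -> 2 * 252 = 504 classical bits

504


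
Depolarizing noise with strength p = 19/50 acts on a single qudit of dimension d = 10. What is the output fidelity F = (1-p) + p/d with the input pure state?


F = (1-p) + p/d
= (1 - 0.3800) + 0.3800/10
= 0.6200 + 0.0380
= 0.6580

0.6580


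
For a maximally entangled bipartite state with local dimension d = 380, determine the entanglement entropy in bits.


For a maximally entangled state in d x d:
S = log2(d) = log2(380)
= 8.5699

8.5699


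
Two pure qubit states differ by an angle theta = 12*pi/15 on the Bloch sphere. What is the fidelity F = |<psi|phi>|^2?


For states separated by angle theta on Bloch sphere:
F = cos^2(theta/2)
theta = 12*pi/15 = 2.5133
theta/2 = 1.2566
cos(theta/2) = 0.3090
F = 0.0955

0.0955


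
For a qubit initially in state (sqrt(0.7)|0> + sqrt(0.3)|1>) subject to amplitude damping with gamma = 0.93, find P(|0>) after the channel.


For amplitude damping with parameter gamma on state sqrt(a)|0> + sqrt(b)|1>:
alpha^2 = 0.7, beta^2 = 0.3
P(|0>) = alpha^2 + gamma * beta^2
= 0.7 + 0.93 * 0.3
= 0.7 + 0.2790
= 0.9790

0.9790


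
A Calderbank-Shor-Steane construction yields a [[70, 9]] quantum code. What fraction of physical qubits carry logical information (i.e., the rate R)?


Code rate R = k/n
= 9/70
= 0.1286

0.1286


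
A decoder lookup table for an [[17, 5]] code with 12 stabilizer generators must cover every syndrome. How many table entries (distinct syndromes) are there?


Each stabilizer generator gives a binary (+1 or -1) measurement outcome.
With 12 independent generators:
Total syndromes = 2^12
= 4096

4096


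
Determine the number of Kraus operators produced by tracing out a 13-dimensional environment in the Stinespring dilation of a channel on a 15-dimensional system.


Tracing out the environment in an orthonormal basis {|i>_E} gives Kraus operators K_i = <i|_E U |0>_E.
Number of Kraus operators = dim(H_env) = d_env
= 13

13


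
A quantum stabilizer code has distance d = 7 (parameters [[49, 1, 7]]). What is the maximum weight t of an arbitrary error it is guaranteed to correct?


Code parameters: [[49, 1, 7]], distance d = 7.
Number of correctable errors = floor((d-1)/2)
= floor((7 - 1)/2)
= floor(6/2)
= 3

3


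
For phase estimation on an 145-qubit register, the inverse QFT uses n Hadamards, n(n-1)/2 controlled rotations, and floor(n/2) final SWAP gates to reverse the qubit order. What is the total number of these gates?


Hadamard gates: 145
Controlled rotations: n*(n-1)/2 = 145*144/2 = 10440
SWAP gates: floor(n/2) = floor(145/2) = 72
Total = 145 + 10440 + 72
= 10657

10657


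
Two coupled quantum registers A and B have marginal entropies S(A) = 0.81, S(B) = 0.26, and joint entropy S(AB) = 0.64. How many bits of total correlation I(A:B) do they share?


I(A:B) = S(A) + S(B) - S(AB)
= 0.81 + 0.26 - 0.64
= 0.4300

0.4300


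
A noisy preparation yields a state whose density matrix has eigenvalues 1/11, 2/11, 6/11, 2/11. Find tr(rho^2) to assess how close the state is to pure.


tr(rho^2) = sum of eigenvalues squared
= (1/11)^2 + (2/11)^2 + (6/11)^2 + (2/11)^2
= (1 + 4 + 36 + 4) / 121
= 45/121
= 0.3719

0.3719


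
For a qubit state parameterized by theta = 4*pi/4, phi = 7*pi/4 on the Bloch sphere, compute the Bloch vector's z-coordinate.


theta = 3.1416, phi = 5.4978
r_z = cos(theta) = -1.0000

-1.0000


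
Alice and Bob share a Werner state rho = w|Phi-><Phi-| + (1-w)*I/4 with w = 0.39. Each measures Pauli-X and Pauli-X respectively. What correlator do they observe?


|Phi-> = (|00> - |11>)/sqrt(2)
For the pure Bell state, <X_A X_B> = -1 (Bell-state Pauli correlator).
The maximally-mixed part I/4 has tr(I/4 * P tensor P) = 0 for any traceless Pauli P.
So <X_A X_B>_rho = w * (-1) + (1 - w) * 0
= 0.39 * (-1)
= -0.3900

-0.3900


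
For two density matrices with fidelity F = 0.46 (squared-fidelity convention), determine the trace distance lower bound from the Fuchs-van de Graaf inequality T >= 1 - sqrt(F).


Fuchs-van de Graaf (squared-fidelity convention): 1 - sqrt(F) <= T <= sqrt(1 - F).
Lower bound: T >= 1 - sqrt(F)
sqrt(F) = sqrt(0.46) = 0.6782
T >= 1 - 0.6782
T >= 0.3218

0.3218


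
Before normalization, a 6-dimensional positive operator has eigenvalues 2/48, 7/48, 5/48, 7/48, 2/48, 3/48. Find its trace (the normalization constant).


tr(M) = sum of eigenvalues
= 2/48 + 7/48 + 5/48 + 7/48 + 2/48 + 3/48
= 26/48
= 0.5417

0.5417


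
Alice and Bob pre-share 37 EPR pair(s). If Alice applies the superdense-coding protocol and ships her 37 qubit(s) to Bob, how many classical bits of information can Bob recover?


Superdense coding allows 2 classical bits per shared entangled pair.
37 pair(s) -> 2 * 37 = 74 classical bits

74


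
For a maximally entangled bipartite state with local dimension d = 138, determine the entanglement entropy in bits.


For a maximally entangled state in d x d:
S = log2(d) = log2(138)
= 7.1085

7.1085


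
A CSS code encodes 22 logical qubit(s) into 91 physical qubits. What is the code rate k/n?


Code rate R = k/n
= 22/91
= 0.2418

0.2418


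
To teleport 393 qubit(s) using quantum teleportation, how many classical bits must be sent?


Quantum teleportation requires 2 classical bits per qubit teleported.
393 qubit(s) -> 2 * 393 = 786 classical bits

786


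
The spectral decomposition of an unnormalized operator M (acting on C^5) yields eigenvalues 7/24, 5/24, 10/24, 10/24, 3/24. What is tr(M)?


tr(M) = sum of eigenvalues
= 7/24 + 5/24 + 10/24 + 10/24 + 3/24
= 35/24
= 1.4583

1.4583


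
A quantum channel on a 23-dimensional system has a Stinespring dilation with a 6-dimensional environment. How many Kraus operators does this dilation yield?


Tracing out the environment in an orthonormal basis {|i>_E} gives Kraus operators K_i = <i|_E U |0>_E.
Number of Kraus operators = dim(H_env) = d_env
= 6

6


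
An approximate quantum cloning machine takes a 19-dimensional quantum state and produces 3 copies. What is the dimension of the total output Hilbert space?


Output space = H^(tensor 3) where dim(H) = 19
dim = 19^3
= 361 (after 2 factors)
= 6859 (after 3 factors)
= 6859

6859


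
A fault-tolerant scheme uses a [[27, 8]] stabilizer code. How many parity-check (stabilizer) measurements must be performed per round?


For an [[n,k]] stabilizer code:
Number of stabilizer generators = n - k
= 27 - 8
= 19

19


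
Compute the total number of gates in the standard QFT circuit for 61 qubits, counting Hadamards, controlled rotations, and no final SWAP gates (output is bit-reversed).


Hadamard gates: 61
Controlled rotations: n*(n-1)/2 = 61*60/2 = 1830
SWAP gates: 0 (omitted)
Total = 61 + 1830
= 1891

1891


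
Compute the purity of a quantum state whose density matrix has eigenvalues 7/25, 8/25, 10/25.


tr(rho^2) = sum of eigenvalues squared
= (7/25)^2 + (8/25)^2 + (10/25)^2
= (49 + 64 + 100) / 625
= 213/625
= 0.3408

0.3408


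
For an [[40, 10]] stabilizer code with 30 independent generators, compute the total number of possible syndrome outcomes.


Each stabilizer generator gives a binary (+1 or -1) measurement outcome.
With 30 independent generators:
Total syndromes = 2^30
= 1073741824

1073741824


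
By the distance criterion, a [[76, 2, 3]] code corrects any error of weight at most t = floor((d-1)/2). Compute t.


Code parameters: [[76, 2, 3]], distance d = 3.
Number of correctable errors = floor((d-1)/2)
= floor((3 - 1)/2)
= floor(2/2)
= 1

1


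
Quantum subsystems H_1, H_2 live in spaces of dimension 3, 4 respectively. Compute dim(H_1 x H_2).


dim(H_1 x H_2) = 3 * 4
= 12

12


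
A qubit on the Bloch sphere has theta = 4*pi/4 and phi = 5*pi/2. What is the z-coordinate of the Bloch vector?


theta = 3.1416, phi = 7.8540
r_z = cos(theta) = -1.0000

-1.0000


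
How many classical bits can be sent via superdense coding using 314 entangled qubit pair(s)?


Superdense coding allows 2 classical bits per shared entangled pair.
314 pair(s) -> 2 * 314 = 628 classical bits

628


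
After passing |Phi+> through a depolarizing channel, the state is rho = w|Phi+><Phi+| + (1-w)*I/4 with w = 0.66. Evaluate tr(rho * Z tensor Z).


|Phi+> = (|00> + |11>)/sqrt(2)
For the pure Bell state, <Z_A Z_B> = +1 (Bell-state Pauli correlator).
The maximally-mixed part I/4 has tr(I/4 * P tensor P) = 0 for any traceless Pauli P.
So <Z_A Z_B>_rho = w * (+1) + (1 - w) * 0
= 0.66 * (+1)
= 0.6600

0.6600


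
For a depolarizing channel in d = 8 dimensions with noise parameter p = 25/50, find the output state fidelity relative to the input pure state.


F = (1-p) + p/d
= (1 - 0.5000) + 0.5000/8
= 0.5000 + 0.0625
= 0.5625

0.5625


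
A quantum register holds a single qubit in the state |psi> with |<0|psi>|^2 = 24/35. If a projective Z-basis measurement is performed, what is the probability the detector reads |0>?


|alpha|^2 = 24/35 = 0.6857
|beta|^2 = 1 - 24/35 = 11/35 = 0.3143
P(|0>) = |alpha|^2 = 0.6857

0.6857


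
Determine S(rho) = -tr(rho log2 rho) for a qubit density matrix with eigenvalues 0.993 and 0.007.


S = -p*log2(p) - (1-p)*log2(1-p)
p = 0.9930, 1-p = 0.0070
= -0.9930 * log2(0.9930) - 0.0070 * log2(0.0070)
= -(-0.0101) - (-0.0501)
= 0.0602

0.0602


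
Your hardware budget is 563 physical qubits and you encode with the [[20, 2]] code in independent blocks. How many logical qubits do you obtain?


Each code block uses 20 physical qubits for 2 logical qubit(s).
Number of complete blocks = floor(563 / 20) = 28
Logical qubits = 28 * 2
= 56

56


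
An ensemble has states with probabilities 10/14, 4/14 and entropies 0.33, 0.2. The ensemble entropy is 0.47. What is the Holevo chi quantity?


chi = S(rho) - sum_i p_i * S(rho_i)
Weighted entropy = 10/14 * 0.33 + 4/14 * 0.2
= 0.2929
chi = 0.47 - 0.2929
= 0.1771

0.1771


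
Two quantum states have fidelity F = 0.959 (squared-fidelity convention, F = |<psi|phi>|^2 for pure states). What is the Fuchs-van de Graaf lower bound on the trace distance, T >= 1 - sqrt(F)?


Fuchs-van de Graaf (squared-fidelity convention): 1 - sqrt(F) <= T <= sqrt(1 - F).
Lower bound: T >= 1 - sqrt(F)
sqrt(F) = sqrt(0.959) = 0.9793
T >= 1 - 0.9793
T >= 0.0207

0.0207


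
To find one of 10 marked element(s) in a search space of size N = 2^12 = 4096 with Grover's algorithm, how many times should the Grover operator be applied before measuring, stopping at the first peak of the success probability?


After j Grover iterations the success probability is P(j) = sin^2((2j+1)*theta), where sin(theta) = sqrt(k/N).
N = 2^12 = 4096, k = 10
sin(theta) = sqrt(k/N) = 0.04941058844
theta = arcsin(sqrt(k/N)) = 0.04943071578 rad
P(j) reaches its first maximum when (2j+1)*theta is as close as possible to pi/2, i.e. j = round(pi/(4*theta) - 1/2).
pi/(4*theta) - 1/2 = 15.3889
(For comparison, the common estimate pi/4 * sqrt(N/k) = 15.8953; the exact maximiser is used here.)
Optimal iterations = 15

15


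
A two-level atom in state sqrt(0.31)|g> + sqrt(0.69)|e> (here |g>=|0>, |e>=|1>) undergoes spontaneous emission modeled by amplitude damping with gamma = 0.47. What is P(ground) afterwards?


For amplitude damping with parameter gamma on state sqrt(a)|0> + sqrt(b)|1>:
alpha^2 = 0.31, beta^2 = 0.69
P(|0>) = alpha^2 + gamma * beta^2
= 0.31 + 0.47 * 0.69
= 0.31 + 0.3243
= 0.6343

0.6343


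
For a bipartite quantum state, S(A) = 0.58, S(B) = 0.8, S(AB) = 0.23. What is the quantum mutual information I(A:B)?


I(A:B) = S(A) + S(B) - S(AB)
= 0.58 + 0.8 - 0.23
= 1.1500

1.1500


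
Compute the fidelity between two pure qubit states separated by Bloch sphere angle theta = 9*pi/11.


For states separated by angle theta on Bloch sphere:
F = cos^2(theta/2)
theta = 9*pi/11 = 2.5704
theta/2 = 1.2852
cos(theta/2) = 0.2817
F = 0.0794

0.0794


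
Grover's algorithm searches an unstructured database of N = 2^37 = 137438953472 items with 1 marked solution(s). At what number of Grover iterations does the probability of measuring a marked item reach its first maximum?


After j Grover iterations the success probability is P(j) = sin^2((2j+1)*theta), where sin(theta) = sqrt(k/N).
N = 2^37 = 137438953472, k = 1
sin(theta) = sqrt(k/N) = 2.697398305e-06
theta = arcsin(sqrt(k/N)) = 2.697398305e-06 rad
P(j) reaches its first maximum when (2j+1)*theta is as close as possible to pi/2, i.e. j = round(pi/(4*theta) - 1/2).
pi/(4*theta) - 1/2 = 291168.2762
(For comparison, the common estimate pi/4 * sqrt(N/k) = 291168.7762; the exact maximiser is used here.)
Optimal iterations = 291168

291168


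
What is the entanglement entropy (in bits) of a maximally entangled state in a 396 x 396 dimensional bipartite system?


For a maximally entangled state in d x d:
S = log2(d) = log2(396)
= 8.6294

8.6294


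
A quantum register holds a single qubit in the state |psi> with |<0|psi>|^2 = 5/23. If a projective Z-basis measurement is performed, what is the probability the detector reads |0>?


|alpha|^2 = 5/23 = 0.2174
|beta|^2 = 1 - 5/23 = 18/23 = 0.7826
P(|0>) = |alpha|^2 = 0.2174

0.2174


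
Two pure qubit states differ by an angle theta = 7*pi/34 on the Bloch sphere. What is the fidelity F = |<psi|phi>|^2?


For states separated by angle theta on Bloch sphere:
F = cos^2(theta/2)
theta = 7*pi/34 = 0.6468
theta/2 = 0.3234
cos(theta/2) = 0.9482
F = 0.8990

0.8990


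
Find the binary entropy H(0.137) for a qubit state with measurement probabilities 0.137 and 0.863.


S = -p*log2(p) - (1-p)*log2(1-p)
p = 0.1370, 1-p = 0.8630
= -0.1370 * log2(0.1370) - 0.8630 * log2(0.8630)
= -(-0.3929) - (-0.1834)
= 0.5763

0.5763
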